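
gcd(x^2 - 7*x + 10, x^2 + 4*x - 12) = x - 2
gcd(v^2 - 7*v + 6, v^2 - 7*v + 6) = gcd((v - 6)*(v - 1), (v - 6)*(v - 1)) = v^2 - 7*v + 6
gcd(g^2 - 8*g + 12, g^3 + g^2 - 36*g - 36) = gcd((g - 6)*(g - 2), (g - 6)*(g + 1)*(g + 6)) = g - 6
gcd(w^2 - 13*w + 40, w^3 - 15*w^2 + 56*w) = w - 8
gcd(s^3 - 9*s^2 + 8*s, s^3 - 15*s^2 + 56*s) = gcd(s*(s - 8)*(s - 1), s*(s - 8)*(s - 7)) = s^2 - 8*s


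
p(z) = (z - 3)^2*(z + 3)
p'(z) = (z - 3)^2 + (z + 3)*(2*z - 6)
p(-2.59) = 12.81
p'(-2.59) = 26.66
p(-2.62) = 12.00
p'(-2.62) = 27.31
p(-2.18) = 22.00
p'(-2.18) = 18.34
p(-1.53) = 30.17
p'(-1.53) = 7.20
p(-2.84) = 5.46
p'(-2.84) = 32.24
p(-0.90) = 31.94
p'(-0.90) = -1.17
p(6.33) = 103.46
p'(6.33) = 73.23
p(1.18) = 13.85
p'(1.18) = -11.90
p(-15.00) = -3888.00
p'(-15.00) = 756.00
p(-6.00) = -243.00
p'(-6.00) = 135.00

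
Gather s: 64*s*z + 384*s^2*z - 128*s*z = 384*s^2*z - 64*s*z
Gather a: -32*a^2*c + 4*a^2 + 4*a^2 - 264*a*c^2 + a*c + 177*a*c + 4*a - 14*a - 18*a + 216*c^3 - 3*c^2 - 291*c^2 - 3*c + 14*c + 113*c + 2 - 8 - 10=a^2*(8 - 32*c) + a*(-264*c^2 + 178*c - 28) + 216*c^3 - 294*c^2 + 124*c - 16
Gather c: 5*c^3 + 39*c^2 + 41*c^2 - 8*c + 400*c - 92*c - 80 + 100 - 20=5*c^3 + 80*c^2 + 300*c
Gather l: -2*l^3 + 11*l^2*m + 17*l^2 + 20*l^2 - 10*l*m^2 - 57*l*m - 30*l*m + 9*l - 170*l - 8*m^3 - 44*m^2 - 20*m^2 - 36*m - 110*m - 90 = -2*l^3 + l^2*(11*m + 37) + l*(-10*m^2 - 87*m - 161) - 8*m^3 - 64*m^2 - 146*m - 90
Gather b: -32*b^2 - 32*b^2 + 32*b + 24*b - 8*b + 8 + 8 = -64*b^2 + 48*b + 16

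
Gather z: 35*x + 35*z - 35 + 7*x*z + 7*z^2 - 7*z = 35*x + 7*z^2 + z*(7*x + 28) - 35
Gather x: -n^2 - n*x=-n^2 - n*x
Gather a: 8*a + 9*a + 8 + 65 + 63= 17*a + 136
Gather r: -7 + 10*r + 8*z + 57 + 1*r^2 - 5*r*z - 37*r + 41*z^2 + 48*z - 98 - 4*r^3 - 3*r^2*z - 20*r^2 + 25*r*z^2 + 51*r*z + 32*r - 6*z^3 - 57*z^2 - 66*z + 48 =-4*r^3 + r^2*(-3*z - 19) + r*(25*z^2 + 46*z + 5) - 6*z^3 - 16*z^2 - 10*z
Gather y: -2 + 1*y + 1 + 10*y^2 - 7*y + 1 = 10*y^2 - 6*y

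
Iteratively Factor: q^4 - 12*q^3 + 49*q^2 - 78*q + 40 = (q - 2)*(q^3 - 10*q^2 + 29*q - 20) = (q - 2)*(q - 1)*(q^2 - 9*q + 20) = (q - 4)*(q - 2)*(q - 1)*(q - 5)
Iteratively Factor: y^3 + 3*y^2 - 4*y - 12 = (y + 3)*(y^2 - 4) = (y + 2)*(y + 3)*(y - 2)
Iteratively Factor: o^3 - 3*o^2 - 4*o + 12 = (o + 2)*(o^2 - 5*o + 6) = (o - 3)*(o + 2)*(o - 2)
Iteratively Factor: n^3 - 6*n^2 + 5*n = (n - 5)*(n^2 - n) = (n - 5)*(n - 1)*(n)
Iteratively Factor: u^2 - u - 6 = (u - 3)*(u + 2)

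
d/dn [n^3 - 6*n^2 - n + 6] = 3*n^2 - 12*n - 1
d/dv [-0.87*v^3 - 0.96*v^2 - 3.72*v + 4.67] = -2.61*v^2 - 1.92*v - 3.72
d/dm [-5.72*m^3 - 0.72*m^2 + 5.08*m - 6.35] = -17.16*m^2 - 1.44*m + 5.08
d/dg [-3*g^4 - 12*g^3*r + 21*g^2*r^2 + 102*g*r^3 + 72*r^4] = -12*g^3 - 36*g^2*r + 42*g*r^2 + 102*r^3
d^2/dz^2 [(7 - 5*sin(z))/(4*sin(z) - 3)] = 13*(-4*sin(z)^2 - 3*sin(z) + 8)/(4*sin(z) - 3)^3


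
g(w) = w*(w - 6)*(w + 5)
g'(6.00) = 66.00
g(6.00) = 0.00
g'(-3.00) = 3.00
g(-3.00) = 54.00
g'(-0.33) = -29.01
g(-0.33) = 9.76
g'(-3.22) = 7.55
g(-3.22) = 52.85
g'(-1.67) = -18.29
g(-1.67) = 42.65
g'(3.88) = 7.40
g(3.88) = -73.04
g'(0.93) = -29.27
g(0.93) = -27.96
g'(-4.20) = 31.32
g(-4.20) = 34.27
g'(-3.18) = 6.70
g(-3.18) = 53.13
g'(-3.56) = 15.14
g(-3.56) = 49.01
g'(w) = w*(w - 6) + w*(w + 5) + (w - 6)*(w + 5)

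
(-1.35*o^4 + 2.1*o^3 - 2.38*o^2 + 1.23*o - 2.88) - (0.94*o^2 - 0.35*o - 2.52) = -1.35*o^4 + 2.1*o^3 - 3.32*o^2 + 1.58*o - 0.36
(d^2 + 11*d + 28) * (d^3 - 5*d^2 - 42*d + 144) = d^5 + 6*d^4 - 69*d^3 - 458*d^2 + 408*d + 4032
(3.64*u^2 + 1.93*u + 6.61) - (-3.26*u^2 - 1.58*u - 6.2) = 6.9*u^2 + 3.51*u + 12.81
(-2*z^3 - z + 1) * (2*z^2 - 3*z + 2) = -4*z^5 + 6*z^4 - 6*z^3 + 5*z^2 - 5*z + 2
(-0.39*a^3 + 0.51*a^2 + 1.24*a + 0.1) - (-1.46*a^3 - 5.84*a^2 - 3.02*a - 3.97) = 1.07*a^3 + 6.35*a^2 + 4.26*a + 4.07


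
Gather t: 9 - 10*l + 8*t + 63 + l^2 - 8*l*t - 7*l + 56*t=l^2 - 17*l + t*(64 - 8*l) + 72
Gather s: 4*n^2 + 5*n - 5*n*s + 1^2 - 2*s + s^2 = 4*n^2 + 5*n + s^2 + s*(-5*n - 2) + 1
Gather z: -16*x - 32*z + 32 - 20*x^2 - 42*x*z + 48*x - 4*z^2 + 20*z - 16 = -20*x^2 + 32*x - 4*z^2 + z*(-42*x - 12) + 16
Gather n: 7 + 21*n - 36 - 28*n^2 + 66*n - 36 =-28*n^2 + 87*n - 65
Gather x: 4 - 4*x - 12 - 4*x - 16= -8*x - 24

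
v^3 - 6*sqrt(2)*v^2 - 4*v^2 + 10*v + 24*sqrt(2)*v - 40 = (v - 4)*(v - 5*sqrt(2))*(v - sqrt(2))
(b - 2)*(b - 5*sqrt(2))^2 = b^3 - 10*sqrt(2)*b^2 - 2*b^2 + 20*sqrt(2)*b + 50*b - 100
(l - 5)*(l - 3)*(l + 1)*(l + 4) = l^4 - 3*l^3 - 21*l^2 + 43*l + 60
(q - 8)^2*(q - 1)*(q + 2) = q^4 - 15*q^3 + 46*q^2 + 96*q - 128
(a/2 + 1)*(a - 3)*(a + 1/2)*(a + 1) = a^4/2 + a^3/4 - 7*a^2/2 - 19*a/4 - 3/2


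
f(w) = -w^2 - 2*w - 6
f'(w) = -2*w - 2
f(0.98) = -8.92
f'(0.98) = -3.96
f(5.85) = -51.92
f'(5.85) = -13.70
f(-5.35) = -23.92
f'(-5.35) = 8.70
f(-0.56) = -5.19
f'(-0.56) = -0.88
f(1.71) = -12.34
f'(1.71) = -5.42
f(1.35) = -10.52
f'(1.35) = -4.70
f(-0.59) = -5.17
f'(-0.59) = -0.82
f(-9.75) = -81.56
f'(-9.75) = 17.50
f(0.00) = -6.00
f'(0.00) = -2.00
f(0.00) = -6.00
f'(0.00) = -2.00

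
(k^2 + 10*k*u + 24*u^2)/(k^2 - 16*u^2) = (-k - 6*u)/(-k + 4*u)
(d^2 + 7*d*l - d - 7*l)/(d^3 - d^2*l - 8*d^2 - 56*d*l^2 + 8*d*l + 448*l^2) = (d - 1)/(d^2 - 8*d*l - 8*d + 64*l)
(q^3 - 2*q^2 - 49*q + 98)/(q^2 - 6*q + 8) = (q^2 - 49)/(q - 4)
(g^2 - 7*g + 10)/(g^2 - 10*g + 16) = (g - 5)/(g - 8)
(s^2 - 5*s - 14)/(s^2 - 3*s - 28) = (s + 2)/(s + 4)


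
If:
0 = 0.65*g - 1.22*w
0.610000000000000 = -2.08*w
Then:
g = -0.55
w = -0.29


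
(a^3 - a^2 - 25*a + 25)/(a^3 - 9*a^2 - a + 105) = (a^2 + 4*a - 5)/(a^2 - 4*a - 21)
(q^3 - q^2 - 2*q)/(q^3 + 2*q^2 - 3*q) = (q^2 - q - 2)/(q^2 + 2*q - 3)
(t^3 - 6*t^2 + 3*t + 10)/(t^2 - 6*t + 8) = (t^2 - 4*t - 5)/(t - 4)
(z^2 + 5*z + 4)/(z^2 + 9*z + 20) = (z + 1)/(z + 5)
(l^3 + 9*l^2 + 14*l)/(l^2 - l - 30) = l*(l^2 + 9*l + 14)/(l^2 - l - 30)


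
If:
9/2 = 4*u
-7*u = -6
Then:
No Solution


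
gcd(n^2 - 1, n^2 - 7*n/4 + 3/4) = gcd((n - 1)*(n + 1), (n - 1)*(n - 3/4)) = n - 1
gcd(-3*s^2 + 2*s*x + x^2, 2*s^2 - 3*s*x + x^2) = -s + x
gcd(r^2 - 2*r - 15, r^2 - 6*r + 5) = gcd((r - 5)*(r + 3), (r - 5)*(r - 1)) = r - 5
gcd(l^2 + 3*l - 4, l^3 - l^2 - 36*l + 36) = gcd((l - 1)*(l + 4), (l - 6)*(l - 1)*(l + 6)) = l - 1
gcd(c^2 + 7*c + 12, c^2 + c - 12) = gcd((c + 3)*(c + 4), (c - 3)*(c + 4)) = c + 4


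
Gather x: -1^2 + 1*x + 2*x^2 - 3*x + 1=2*x^2 - 2*x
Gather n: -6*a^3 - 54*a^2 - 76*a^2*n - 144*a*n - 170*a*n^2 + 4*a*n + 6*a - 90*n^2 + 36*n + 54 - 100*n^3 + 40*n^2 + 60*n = -6*a^3 - 54*a^2 + 6*a - 100*n^3 + n^2*(-170*a - 50) + n*(-76*a^2 - 140*a + 96) + 54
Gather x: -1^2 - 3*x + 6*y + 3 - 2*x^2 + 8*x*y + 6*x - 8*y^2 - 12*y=-2*x^2 + x*(8*y + 3) - 8*y^2 - 6*y + 2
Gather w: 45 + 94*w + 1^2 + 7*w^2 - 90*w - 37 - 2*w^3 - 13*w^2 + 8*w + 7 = -2*w^3 - 6*w^2 + 12*w + 16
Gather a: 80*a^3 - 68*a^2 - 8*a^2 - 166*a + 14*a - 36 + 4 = 80*a^3 - 76*a^2 - 152*a - 32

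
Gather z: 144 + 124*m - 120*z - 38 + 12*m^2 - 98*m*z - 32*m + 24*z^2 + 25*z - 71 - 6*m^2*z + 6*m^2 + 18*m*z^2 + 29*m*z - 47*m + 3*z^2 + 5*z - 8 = 18*m^2 + 45*m + z^2*(18*m + 27) + z*(-6*m^2 - 69*m - 90) + 27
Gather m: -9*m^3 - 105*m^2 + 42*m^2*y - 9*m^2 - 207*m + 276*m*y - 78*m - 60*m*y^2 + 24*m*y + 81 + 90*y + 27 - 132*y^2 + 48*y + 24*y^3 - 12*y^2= -9*m^3 + m^2*(42*y - 114) + m*(-60*y^2 + 300*y - 285) + 24*y^3 - 144*y^2 + 138*y + 108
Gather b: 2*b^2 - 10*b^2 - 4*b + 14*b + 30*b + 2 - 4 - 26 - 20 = -8*b^2 + 40*b - 48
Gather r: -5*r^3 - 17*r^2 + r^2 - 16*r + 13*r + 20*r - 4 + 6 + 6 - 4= -5*r^3 - 16*r^2 + 17*r + 4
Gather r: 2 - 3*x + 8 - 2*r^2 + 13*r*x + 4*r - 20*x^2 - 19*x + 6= -2*r^2 + r*(13*x + 4) - 20*x^2 - 22*x + 16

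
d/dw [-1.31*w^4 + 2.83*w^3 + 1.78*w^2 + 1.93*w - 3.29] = -5.24*w^3 + 8.49*w^2 + 3.56*w + 1.93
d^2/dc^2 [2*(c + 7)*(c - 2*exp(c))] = -4*c*exp(c) - 36*exp(c) + 4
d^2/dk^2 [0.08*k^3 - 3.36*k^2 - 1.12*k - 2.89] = 0.48*k - 6.72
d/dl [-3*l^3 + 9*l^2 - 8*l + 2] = -9*l^2 + 18*l - 8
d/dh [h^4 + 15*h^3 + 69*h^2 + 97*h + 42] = 4*h^3 + 45*h^2 + 138*h + 97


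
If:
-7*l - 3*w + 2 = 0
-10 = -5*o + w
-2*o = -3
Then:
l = 19/14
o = 3/2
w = -5/2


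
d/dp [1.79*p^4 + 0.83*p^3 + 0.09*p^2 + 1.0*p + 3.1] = 7.16*p^3 + 2.49*p^2 + 0.18*p + 1.0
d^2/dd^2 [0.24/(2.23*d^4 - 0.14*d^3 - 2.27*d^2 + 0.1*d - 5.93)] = ((-6.4224*d^2 + 0.2016*d + 1.0896)*(-2.23*d^4 + 0.14*d^3 + 2.27*d^2 - 0.1*d + 5.93) - 0.24*(8.92*d^3 - 0.42*d^2 - 4.54*d + 0.1)*(17.84*d^3 - 0.84*d^2 - 9.08*d + 0.2))/(-2.23*d^4 + 0.14*d^3 + 2.27*d^2 - 0.1*d + 5.93)^3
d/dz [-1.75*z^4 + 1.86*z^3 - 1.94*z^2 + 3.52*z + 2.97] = -7.0*z^3 + 5.58*z^2 - 3.88*z + 3.52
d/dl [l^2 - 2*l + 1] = 2*l - 2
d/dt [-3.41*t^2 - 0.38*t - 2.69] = -6.82*t - 0.38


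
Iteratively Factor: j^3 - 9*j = (j - 3)*(j^2 + 3*j) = (j - 3)*(j + 3)*(j)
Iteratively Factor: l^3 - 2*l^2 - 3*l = (l)*(l^2 - 2*l - 3) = l*(l - 3)*(l + 1)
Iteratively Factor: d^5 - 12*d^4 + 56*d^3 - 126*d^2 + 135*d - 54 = (d - 1)*(d^4 - 11*d^3 + 45*d^2 - 81*d + 54) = (d - 3)*(d - 1)*(d^3 - 8*d^2 + 21*d - 18) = (d - 3)*(d - 2)*(d - 1)*(d^2 - 6*d + 9) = (d - 3)^2*(d - 2)*(d - 1)*(d - 3)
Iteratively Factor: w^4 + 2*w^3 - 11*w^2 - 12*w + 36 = (w - 2)*(w^3 + 4*w^2 - 3*w - 18) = (w - 2)^2*(w^2 + 6*w + 9) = (w - 2)^2*(w + 3)*(w + 3)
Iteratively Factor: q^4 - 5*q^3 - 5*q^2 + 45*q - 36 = (q + 3)*(q^3 - 8*q^2 + 19*q - 12) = (q - 3)*(q + 3)*(q^2 - 5*q + 4) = (q - 3)*(q - 1)*(q + 3)*(q - 4)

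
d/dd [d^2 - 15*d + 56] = 2*d - 15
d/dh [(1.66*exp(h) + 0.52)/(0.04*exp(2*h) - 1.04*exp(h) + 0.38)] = (-0.0664*exp(2*h) - 0.0416000000000001*exp(h) + 1.1716)*exp(h)/(0.0016*exp(4*h) - 0.0832*exp(3*h) + 1.112*exp(2*h) - 0.7904*exp(h) + 0.1444)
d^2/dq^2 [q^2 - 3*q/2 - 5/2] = 2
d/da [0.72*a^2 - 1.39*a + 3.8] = 1.44*a - 1.39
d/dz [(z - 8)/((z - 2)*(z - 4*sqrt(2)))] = ((8 - z)*(z - 2) + (8 - z)*(z - 4*sqrt(2)) + (z - 2)*(z - 4*sqrt(2)))/((z - 2)^2*(z - 4*sqrt(2))^2)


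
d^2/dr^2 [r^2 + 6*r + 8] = 2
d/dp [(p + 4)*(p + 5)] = 2*p + 9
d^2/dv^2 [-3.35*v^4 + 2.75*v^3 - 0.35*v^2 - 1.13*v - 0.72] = -40.2*v^2 + 16.5*v - 0.7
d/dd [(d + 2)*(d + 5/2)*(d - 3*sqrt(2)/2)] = 3*d^2 - 3*sqrt(2)*d + 9*d - 27*sqrt(2)/4 + 5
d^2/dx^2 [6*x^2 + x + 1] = 12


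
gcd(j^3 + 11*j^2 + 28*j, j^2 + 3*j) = j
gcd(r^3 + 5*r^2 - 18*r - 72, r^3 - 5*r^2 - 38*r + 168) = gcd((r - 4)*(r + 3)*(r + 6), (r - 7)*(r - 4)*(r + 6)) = r^2 + 2*r - 24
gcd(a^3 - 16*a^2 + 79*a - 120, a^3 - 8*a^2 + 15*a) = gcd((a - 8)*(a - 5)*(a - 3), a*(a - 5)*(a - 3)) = a^2 - 8*a + 15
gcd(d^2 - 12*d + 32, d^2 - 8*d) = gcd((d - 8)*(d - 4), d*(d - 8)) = d - 8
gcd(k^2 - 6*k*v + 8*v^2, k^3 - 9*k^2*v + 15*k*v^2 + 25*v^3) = 1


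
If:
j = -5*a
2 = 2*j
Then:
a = -1/5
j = 1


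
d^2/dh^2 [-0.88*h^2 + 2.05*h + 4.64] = -1.76000000000000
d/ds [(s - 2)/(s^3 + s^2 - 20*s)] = (s*(s^2 + s - 20) - (s - 2)*(3*s^2 + 2*s - 20))/(s^2*(s^2 + s - 20)^2)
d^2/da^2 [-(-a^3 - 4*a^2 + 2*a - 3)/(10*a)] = (a^3 + 3)/(5*a^3)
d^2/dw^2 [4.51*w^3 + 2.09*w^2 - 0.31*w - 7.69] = 27.06*w + 4.18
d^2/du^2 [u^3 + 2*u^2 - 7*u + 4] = 6*u + 4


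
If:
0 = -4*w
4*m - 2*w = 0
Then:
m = 0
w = 0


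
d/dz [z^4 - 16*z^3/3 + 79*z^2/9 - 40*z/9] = 4*z^3 - 16*z^2 + 158*z/9 - 40/9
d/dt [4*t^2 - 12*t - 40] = 8*t - 12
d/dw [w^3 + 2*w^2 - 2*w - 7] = 3*w^2 + 4*w - 2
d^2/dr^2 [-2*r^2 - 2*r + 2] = -4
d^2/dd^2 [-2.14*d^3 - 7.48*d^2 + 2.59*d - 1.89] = -12.84*d - 14.96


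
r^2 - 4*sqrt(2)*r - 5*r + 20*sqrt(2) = (r - 5)*(r - 4*sqrt(2))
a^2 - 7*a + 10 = (a - 5)*(a - 2)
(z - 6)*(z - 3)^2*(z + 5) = z^4 - 7*z^3 - 15*z^2 + 171*z - 270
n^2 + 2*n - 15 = (n - 3)*(n + 5)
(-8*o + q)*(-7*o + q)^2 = -392*o^3 + 161*o^2*q - 22*o*q^2 + q^3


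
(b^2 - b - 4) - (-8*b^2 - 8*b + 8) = 9*b^2 + 7*b - 12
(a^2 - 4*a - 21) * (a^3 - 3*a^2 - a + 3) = a^5 - 7*a^4 - 10*a^3 + 70*a^2 + 9*a - 63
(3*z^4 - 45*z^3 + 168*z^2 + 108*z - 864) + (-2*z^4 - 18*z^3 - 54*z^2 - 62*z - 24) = z^4 - 63*z^3 + 114*z^2 + 46*z - 888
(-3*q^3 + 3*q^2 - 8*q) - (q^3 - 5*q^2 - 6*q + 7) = -4*q^3 + 8*q^2 - 2*q - 7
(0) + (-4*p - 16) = -4*p - 16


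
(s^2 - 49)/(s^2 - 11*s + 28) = (s + 7)/(s - 4)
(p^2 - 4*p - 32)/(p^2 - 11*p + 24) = (p + 4)/(p - 3)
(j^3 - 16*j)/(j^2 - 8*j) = (j^2 - 16)/(j - 8)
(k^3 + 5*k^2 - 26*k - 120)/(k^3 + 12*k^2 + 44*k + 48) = (k - 5)/(k + 2)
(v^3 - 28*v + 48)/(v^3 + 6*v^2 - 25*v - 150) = (v^2 - 6*v + 8)/(v^2 - 25)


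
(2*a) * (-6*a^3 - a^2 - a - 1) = -12*a^4 - 2*a^3 - 2*a^2 - 2*a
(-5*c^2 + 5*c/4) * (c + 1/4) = -5*c^3 + 5*c/16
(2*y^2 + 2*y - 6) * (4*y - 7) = 8*y^3 - 6*y^2 - 38*y + 42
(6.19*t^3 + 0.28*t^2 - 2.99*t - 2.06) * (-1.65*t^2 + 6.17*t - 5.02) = -10.2135*t^5 + 37.7303*t^4 - 24.4127*t^3 - 16.4549*t^2 + 2.2996*t + 10.3412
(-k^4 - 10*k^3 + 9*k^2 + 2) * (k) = -k^5 - 10*k^4 + 9*k^3 + 2*k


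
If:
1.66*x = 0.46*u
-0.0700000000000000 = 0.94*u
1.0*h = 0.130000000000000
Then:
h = 0.13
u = -0.07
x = -0.02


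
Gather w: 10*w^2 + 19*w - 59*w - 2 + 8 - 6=10*w^2 - 40*w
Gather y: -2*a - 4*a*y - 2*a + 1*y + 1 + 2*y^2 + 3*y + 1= -4*a + 2*y^2 + y*(4 - 4*a) + 2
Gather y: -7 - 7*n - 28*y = -7*n - 28*y - 7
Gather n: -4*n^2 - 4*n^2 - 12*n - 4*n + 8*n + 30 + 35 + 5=-8*n^2 - 8*n + 70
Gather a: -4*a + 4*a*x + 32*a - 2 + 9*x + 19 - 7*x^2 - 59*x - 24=a*(4*x + 28) - 7*x^2 - 50*x - 7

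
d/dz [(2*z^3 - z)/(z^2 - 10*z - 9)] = (2*z^4 - 40*z^3 - 53*z^2 + 9)/(z^4 - 20*z^3 + 82*z^2 + 180*z + 81)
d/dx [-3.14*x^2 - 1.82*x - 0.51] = -6.28*x - 1.82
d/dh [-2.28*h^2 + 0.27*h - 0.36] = 0.27 - 4.56*h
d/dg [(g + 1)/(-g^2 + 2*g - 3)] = (-g^2 + 2*g + 2*(g - 1)*(g + 1) - 3)/(g^2 - 2*g + 3)^2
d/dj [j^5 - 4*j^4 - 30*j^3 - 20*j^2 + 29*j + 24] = 5*j^4 - 16*j^3 - 90*j^2 - 40*j + 29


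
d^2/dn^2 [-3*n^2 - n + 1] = -6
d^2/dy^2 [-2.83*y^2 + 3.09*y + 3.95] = -5.66000000000000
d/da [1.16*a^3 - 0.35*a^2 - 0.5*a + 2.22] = 3.48*a^2 - 0.7*a - 0.5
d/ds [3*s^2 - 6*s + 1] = 6*s - 6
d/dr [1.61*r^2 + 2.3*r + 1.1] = 3.22*r + 2.3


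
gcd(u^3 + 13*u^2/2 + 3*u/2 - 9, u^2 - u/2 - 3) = u + 3/2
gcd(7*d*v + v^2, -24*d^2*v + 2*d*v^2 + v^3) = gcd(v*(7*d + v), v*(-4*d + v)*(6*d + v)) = v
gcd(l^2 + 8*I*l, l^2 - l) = l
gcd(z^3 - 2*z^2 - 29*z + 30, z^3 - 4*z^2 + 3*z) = z - 1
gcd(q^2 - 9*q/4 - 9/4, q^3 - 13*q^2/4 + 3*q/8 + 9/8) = q - 3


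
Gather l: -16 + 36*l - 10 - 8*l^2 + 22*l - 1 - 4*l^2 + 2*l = -12*l^2 + 60*l - 27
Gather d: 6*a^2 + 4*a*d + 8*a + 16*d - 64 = 6*a^2 + 8*a + d*(4*a + 16) - 64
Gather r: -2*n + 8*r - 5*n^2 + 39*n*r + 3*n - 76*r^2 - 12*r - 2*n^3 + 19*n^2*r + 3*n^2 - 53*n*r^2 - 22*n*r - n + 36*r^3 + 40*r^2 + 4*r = -2*n^3 - 2*n^2 + 36*r^3 + r^2*(-53*n - 36) + r*(19*n^2 + 17*n)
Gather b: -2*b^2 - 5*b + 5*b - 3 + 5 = 2 - 2*b^2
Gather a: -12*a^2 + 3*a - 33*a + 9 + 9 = -12*a^2 - 30*a + 18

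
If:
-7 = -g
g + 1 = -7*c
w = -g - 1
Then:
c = -8/7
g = 7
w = -8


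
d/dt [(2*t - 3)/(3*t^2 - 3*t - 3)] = (2*t^2 - 2*t - (2*t - 3)*(2*t - 1) - 2)/(3*(-t^2 + t + 1)^2)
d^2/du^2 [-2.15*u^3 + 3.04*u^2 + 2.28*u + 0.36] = 6.08 - 12.9*u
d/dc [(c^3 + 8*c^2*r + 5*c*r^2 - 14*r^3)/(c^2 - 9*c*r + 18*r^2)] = (c^4 - 18*c^3*r - 23*c^2*r^2 + 316*c*r^3 - 36*r^4)/(c^4 - 18*c^3*r + 117*c^2*r^2 - 324*c*r^3 + 324*r^4)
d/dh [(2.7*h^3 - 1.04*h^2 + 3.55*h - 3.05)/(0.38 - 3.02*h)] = (-16.308*h^3 + 6.2188*h^2 - 0.7904*h - 7.862)/(9.1204*h^2 - 2.2952*h + 0.1444)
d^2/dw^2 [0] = 0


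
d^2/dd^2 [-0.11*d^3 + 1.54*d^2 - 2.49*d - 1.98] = 3.08 - 0.66*d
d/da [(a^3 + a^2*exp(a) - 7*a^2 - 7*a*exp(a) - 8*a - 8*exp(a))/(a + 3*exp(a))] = (-2*a^3*exp(a) + 2*a^3 + 24*a^2*exp(a) - 7*a^2 + 6*a*exp(2*a) - 26*a*exp(a) - 21*exp(2*a) - 16*exp(a))/(a^2 + 6*a*exp(a) + 9*exp(2*a))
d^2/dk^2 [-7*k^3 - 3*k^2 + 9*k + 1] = -42*k - 6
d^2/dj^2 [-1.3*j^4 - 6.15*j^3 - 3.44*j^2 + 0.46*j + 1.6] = -15.6*j^2 - 36.9*j - 6.88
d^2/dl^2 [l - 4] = 0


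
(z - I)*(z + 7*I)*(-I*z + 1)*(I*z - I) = z^4 - z^3 + 7*I*z^3 + z^2 - 7*I*z^2 - z + 7*I*z - 7*I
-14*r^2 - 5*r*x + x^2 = (-7*r + x)*(2*r + x)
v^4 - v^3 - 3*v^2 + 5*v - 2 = (v - 1)^3*(v + 2)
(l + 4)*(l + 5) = l^2 + 9*l + 20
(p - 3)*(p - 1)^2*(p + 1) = p^4 - 4*p^3 + 2*p^2 + 4*p - 3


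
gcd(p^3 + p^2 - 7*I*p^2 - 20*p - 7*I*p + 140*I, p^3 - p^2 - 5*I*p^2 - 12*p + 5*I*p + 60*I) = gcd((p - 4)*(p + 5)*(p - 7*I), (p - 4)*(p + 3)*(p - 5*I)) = p - 4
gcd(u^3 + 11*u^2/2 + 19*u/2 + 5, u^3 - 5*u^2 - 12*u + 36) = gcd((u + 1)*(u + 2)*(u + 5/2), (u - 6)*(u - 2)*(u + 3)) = 1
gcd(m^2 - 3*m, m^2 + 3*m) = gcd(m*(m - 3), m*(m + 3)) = m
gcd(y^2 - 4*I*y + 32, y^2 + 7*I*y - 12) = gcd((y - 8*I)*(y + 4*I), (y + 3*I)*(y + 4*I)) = y + 4*I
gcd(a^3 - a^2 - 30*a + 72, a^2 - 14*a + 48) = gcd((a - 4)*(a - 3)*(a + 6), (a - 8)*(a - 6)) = 1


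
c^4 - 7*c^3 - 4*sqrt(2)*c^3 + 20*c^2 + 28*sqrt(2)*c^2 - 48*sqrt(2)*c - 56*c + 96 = (c - 4)*(c - 3)*(c - 2*sqrt(2))^2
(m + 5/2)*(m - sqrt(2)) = m^2 - sqrt(2)*m + 5*m/2 - 5*sqrt(2)/2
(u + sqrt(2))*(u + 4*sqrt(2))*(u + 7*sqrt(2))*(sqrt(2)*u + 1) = sqrt(2)*u^4 + 25*u^3 + 90*sqrt(2)*u^2 + 190*u + 56*sqrt(2)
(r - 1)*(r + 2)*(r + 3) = r^3 + 4*r^2 + r - 6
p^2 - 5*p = p*(p - 5)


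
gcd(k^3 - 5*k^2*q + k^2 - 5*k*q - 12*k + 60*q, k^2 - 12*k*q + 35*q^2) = -k + 5*q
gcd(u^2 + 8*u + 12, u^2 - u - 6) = u + 2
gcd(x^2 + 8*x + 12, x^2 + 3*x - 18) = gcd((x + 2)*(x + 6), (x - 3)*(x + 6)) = x + 6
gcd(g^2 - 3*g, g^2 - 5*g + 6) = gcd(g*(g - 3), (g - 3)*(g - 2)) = g - 3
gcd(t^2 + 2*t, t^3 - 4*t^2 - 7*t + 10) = t + 2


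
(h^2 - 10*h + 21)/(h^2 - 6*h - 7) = (h - 3)/(h + 1)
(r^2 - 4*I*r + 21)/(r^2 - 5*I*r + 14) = (r + 3*I)/(r + 2*I)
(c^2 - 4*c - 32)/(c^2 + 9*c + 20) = (c - 8)/(c + 5)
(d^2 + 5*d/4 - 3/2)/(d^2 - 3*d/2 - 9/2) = (-4*d^2 - 5*d + 6)/(2*(-2*d^2 + 3*d + 9))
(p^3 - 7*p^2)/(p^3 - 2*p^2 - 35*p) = p/(p + 5)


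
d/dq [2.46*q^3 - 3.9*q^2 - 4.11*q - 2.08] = 7.38*q^2 - 7.8*q - 4.11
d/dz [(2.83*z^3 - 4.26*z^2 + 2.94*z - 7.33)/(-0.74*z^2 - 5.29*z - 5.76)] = (-2.0942*z^4 - 29.9414*z^3 - 24.1914*z^2 + 38.2268*z - 55.7101)/(0.5476*z^4 + 7.8292*z^3 + 36.5089*z^2 + 60.9408*z + 33.1776)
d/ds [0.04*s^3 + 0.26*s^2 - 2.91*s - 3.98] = 0.12*s^2 + 0.52*s - 2.91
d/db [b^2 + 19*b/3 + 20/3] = 2*b + 19/3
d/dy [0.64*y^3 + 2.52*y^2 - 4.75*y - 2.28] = 1.92*y^2 + 5.04*y - 4.75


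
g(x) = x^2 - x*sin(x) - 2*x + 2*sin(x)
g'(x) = -x*cos(x) + 2*x - sin(x) + 2*cos(x) - 2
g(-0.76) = 0.20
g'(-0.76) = -0.83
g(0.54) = -0.04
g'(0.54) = -0.18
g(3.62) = 6.61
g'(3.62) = 7.14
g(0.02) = -0.00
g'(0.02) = -0.00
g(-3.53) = 21.62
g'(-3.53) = -14.56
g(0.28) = -0.01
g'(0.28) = -0.06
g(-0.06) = 0.00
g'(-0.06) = -0.00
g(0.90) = -0.13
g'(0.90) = -0.30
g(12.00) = 125.37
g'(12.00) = 14.10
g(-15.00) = 243.95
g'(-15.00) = -44.26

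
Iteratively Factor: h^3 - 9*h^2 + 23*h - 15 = (h - 1)*(h^2 - 8*h + 15) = (h - 3)*(h - 1)*(h - 5)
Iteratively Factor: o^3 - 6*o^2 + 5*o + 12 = (o - 4)*(o^2 - 2*o - 3) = (o - 4)*(o - 3)*(o + 1)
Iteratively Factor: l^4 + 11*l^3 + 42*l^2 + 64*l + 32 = (l + 1)*(l^3 + 10*l^2 + 32*l + 32) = (l + 1)*(l + 4)*(l^2 + 6*l + 8) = (l + 1)*(l + 4)^2*(l + 2)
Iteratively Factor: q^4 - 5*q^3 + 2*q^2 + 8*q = (q + 1)*(q^3 - 6*q^2 + 8*q) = (q - 2)*(q + 1)*(q^2 - 4*q) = (q - 4)*(q - 2)*(q + 1)*(q)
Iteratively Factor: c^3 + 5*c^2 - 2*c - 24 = (c + 3)*(c^2 + 2*c - 8) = (c - 2)*(c + 3)*(c + 4)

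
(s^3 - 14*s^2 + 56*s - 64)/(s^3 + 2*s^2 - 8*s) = (s^2 - 12*s + 32)/(s*(s + 4))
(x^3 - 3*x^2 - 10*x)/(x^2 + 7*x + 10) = x*(x - 5)/(x + 5)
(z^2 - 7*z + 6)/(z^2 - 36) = (z - 1)/(z + 6)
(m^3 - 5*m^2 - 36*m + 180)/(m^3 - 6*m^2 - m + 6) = (m^2 + m - 30)/(m^2 - 1)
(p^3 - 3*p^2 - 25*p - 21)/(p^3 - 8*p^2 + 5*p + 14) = (p + 3)/(p - 2)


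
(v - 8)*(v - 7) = v^2 - 15*v + 56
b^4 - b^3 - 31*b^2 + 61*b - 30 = (b - 5)*(b - 1)^2*(b + 6)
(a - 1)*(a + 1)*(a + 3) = a^3 + 3*a^2 - a - 3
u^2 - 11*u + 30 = (u - 6)*(u - 5)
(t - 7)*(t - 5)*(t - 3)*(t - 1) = t^4 - 16*t^3 + 86*t^2 - 176*t + 105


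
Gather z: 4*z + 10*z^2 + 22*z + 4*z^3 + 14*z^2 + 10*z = 4*z^3 + 24*z^2 + 36*z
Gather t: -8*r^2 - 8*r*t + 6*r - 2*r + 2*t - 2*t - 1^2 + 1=-8*r^2 - 8*r*t + 4*r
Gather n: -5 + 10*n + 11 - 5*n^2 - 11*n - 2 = -5*n^2 - n + 4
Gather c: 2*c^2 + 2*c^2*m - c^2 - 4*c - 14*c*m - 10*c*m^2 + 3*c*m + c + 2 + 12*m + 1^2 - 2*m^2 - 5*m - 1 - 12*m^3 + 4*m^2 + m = c^2*(2*m + 1) + c*(-10*m^2 - 11*m - 3) - 12*m^3 + 2*m^2 + 8*m + 2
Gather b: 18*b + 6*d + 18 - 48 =18*b + 6*d - 30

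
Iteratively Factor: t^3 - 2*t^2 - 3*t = (t - 3)*(t^2 + t) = t*(t - 3)*(t + 1)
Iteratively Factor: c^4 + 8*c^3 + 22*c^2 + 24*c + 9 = (c + 1)*(c^3 + 7*c^2 + 15*c + 9) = (c + 1)*(c + 3)*(c^2 + 4*c + 3) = (c + 1)*(c + 3)^2*(c + 1)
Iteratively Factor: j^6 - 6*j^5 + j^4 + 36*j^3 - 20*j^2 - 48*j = (j - 3)*(j^5 - 3*j^4 - 8*j^3 + 12*j^2 + 16*j) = (j - 3)*(j + 2)*(j^4 - 5*j^3 + 2*j^2 + 8*j) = (j - 4)*(j - 3)*(j + 2)*(j^3 - j^2 - 2*j) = (j - 4)*(j - 3)*(j + 1)*(j + 2)*(j^2 - 2*j) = (j - 4)*(j - 3)*(j - 2)*(j + 1)*(j + 2)*(j)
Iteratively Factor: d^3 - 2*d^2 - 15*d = (d)*(d^2 - 2*d - 15) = d*(d + 3)*(d - 5)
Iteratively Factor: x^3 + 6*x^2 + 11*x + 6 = (x + 1)*(x^2 + 5*x + 6) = (x + 1)*(x + 2)*(x + 3)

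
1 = 1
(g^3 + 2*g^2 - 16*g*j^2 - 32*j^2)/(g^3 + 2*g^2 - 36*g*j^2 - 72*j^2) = (g^2 - 16*j^2)/(g^2 - 36*j^2)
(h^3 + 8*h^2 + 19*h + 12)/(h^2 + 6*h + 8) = (h^2 + 4*h + 3)/(h + 2)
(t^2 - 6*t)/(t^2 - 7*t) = (t - 6)/(t - 7)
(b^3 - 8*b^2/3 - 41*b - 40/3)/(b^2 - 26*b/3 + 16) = (3*b^3 - 8*b^2 - 123*b - 40)/(3*b^2 - 26*b + 48)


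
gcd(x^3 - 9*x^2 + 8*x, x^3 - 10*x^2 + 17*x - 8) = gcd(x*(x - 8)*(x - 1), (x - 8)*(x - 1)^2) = x^2 - 9*x + 8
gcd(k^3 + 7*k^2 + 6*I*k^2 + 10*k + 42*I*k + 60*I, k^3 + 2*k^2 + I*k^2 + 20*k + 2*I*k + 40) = k + 2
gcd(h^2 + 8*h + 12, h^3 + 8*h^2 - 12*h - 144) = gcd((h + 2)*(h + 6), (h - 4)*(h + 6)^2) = h + 6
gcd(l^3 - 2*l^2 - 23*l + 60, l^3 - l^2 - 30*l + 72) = l^2 - 7*l + 12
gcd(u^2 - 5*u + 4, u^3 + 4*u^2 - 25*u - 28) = u - 4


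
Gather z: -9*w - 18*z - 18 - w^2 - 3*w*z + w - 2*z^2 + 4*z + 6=-w^2 - 8*w - 2*z^2 + z*(-3*w - 14) - 12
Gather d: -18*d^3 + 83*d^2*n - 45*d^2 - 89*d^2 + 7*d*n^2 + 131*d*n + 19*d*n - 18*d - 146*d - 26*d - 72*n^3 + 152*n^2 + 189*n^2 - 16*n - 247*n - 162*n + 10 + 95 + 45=-18*d^3 + d^2*(83*n - 134) + d*(7*n^2 + 150*n - 190) - 72*n^3 + 341*n^2 - 425*n + 150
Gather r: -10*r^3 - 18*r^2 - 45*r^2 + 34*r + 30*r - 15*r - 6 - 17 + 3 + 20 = -10*r^3 - 63*r^2 + 49*r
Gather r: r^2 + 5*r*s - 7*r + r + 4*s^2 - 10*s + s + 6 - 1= r^2 + r*(5*s - 6) + 4*s^2 - 9*s + 5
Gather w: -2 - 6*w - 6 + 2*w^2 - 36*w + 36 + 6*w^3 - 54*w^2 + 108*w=6*w^3 - 52*w^2 + 66*w + 28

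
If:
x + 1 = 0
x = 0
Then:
No Solution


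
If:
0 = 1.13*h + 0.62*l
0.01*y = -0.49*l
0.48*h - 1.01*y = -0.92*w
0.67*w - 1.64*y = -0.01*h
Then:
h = 0.00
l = 0.00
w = 0.00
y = 0.00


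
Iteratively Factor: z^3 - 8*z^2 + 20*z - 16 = (z - 2)*(z^2 - 6*z + 8) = (z - 4)*(z - 2)*(z - 2)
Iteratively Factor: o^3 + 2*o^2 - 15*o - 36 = (o + 3)*(o^2 - o - 12) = (o + 3)^2*(o - 4)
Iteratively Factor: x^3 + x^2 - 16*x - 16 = (x + 4)*(x^2 - 3*x - 4) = (x + 1)*(x + 4)*(x - 4)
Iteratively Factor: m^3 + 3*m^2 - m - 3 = (m + 3)*(m^2 - 1) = (m + 1)*(m + 3)*(m - 1)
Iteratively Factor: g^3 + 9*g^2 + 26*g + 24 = (g + 3)*(g^2 + 6*g + 8) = (g + 3)*(g + 4)*(g + 2)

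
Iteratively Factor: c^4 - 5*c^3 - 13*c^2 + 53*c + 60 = (c + 3)*(c^3 - 8*c^2 + 11*c + 20) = (c - 4)*(c + 3)*(c^2 - 4*c - 5) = (c - 5)*(c - 4)*(c + 3)*(c + 1)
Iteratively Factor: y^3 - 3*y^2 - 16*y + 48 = (y - 4)*(y^2 + y - 12) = (y - 4)*(y + 4)*(y - 3)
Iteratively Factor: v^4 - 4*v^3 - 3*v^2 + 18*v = (v)*(v^3 - 4*v^2 - 3*v + 18) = v*(v + 2)*(v^2 - 6*v + 9) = v*(v - 3)*(v + 2)*(v - 3)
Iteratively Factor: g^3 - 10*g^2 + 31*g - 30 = (g - 5)*(g^2 - 5*g + 6) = (g - 5)*(g - 2)*(g - 3)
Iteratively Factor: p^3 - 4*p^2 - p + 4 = (p - 4)*(p^2 - 1) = (p - 4)*(p + 1)*(p - 1)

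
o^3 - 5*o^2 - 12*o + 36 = (o - 6)*(o - 2)*(o + 3)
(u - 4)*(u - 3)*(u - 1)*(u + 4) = u^4 - 4*u^3 - 13*u^2 + 64*u - 48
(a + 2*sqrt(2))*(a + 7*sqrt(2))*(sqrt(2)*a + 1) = sqrt(2)*a^3 + 19*a^2 + 37*sqrt(2)*a + 28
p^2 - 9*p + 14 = (p - 7)*(p - 2)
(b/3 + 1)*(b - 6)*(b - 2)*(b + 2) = b^4/3 - b^3 - 22*b^2/3 + 4*b + 24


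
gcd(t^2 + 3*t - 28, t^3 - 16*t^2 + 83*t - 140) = t - 4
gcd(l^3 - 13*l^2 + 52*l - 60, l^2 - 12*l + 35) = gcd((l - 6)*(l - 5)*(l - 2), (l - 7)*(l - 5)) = l - 5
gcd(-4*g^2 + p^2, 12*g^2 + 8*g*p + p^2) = 2*g + p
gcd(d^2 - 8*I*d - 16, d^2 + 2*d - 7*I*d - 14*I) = 1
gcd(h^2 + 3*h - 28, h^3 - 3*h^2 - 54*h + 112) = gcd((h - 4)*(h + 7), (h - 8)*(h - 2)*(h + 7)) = h + 7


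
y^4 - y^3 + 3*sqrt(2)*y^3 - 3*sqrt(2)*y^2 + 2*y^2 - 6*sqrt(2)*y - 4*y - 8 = (y - 2)*(y + 1)*(y + sqrt(2))*(y + 2*sqrt(2))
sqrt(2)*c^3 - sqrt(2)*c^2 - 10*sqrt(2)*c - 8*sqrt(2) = (c - 4)*(c + 2)*(sqrt(2)*c + sqrt(2))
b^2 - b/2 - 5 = (b - 5/2)*(b + 2)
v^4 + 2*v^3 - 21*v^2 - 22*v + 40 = (v - 4)*(v - 1)*(v + 2)*(v + 5)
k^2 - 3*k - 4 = (k - 4)*(k + 1)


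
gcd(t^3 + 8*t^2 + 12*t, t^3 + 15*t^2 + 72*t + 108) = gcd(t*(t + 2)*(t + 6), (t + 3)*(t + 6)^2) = t + 6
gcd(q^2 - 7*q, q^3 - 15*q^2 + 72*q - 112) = q - 7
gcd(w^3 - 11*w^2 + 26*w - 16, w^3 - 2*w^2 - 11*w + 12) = w - 1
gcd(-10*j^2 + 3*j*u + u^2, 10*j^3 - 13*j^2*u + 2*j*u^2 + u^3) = -10*j^2 + 3*j*u + u^2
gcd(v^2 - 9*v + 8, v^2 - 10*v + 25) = 1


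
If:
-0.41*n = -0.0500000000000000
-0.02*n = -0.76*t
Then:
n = 0.12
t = 0.00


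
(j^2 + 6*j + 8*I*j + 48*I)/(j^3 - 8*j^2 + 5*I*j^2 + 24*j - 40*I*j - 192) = (j + 6)/(j^2 - j*(8 + 3*I) + 24*I)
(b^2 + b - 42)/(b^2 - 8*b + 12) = (b + 7)/(b - 2)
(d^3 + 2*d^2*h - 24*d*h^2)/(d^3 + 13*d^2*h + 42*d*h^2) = (d - 4*h)/(d + 7*h)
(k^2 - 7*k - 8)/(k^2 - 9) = (k^2 - 7*k - 8)/(k^2 - 9)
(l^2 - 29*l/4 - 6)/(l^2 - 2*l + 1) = (l^2 - 29*l/4 - 6)/(l^2 - 2*l + 1)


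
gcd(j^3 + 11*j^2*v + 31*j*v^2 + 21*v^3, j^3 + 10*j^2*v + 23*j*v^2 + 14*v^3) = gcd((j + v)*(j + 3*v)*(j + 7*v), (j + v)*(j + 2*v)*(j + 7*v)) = j^2 + 8*j*v + 7*v^2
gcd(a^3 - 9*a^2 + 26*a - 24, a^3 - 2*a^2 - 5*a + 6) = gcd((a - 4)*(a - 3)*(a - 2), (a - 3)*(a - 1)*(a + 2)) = a - 3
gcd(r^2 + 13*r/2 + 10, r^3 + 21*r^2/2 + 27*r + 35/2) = r + 5/2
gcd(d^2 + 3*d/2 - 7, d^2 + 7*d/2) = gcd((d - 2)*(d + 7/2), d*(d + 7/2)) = d + 7/2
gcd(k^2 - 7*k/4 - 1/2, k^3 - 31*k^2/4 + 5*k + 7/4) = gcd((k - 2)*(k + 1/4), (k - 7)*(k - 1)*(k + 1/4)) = k + 1/4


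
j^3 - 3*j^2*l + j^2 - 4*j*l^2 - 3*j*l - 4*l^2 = (j + 1)*(j - 4*l)*(j + l)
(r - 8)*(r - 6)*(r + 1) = r^3 - 13*r^2 + 34*r + 48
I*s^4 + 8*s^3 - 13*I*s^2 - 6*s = s*(s - 6*I)*(s - I)*(I*s + 1)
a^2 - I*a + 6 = (a - 3*I)*(a + 2*I)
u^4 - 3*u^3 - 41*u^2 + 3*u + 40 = (u - 8)*(u - 1)*(u + 1)*(u + 5)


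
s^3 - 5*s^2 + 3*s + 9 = (s - 3)^2*(s + 1)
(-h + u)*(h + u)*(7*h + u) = -7*h^3 - h^2*u + 7*h*u^2 + u^3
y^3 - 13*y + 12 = (y - 3)*(y - 1)*(y + 4)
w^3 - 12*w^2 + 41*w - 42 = (w - 7)*(w - 3)*(w - 2)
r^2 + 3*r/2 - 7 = (r - 2)*(r + 7/2)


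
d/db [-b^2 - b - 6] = -2*b - 1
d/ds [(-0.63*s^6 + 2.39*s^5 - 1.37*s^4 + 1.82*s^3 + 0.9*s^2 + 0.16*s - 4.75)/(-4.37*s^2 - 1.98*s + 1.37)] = (11.0124*s^7 - 25.0959*s^6 - 12.1336*s^5 + 16.5559*s^4 - 14.7148*s^3 + 6.3974*s^2 - 39.049*s - 9.1858)/(19.0969*s^4 + 17.3052*s^3 - 8.0534*s^2 - 5.4252*s + 1.8769)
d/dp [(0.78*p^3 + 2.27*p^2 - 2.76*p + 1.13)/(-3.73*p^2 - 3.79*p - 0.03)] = (-2.9094*p^4 - 5.9124*p^3 - 18.9683*p^2 + 8.2936*p + 4.3655)/(13.9129*p^4 + 28.2734*p^3 + 14.5879*p^2 + 0.2274*p + 0.0009)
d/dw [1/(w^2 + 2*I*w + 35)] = 2*(-w - I)/(w^2 + 2*I*w + 35)^2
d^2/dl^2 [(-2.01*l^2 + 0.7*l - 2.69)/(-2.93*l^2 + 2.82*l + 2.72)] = (21.196792*l^3 + 234.673662*l^2 - 166.830684*l + 126.140488)/(25.153757*l^6 - 72.628254*l^5 - 0.151188000000019*l^4 + 112.419864*l^3 + 0.140352000000021*l^2 - 62.590464*l - 20.123648)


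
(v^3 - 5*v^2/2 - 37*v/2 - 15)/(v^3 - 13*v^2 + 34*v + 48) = (v + 5/2)/(v - 8)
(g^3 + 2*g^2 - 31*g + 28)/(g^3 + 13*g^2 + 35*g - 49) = (g - 4)/(g + 7)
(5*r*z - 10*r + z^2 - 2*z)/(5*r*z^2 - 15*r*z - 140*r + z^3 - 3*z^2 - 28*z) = (z - 2)/(z^2 - 3*z - 28)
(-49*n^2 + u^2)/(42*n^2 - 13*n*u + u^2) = (7*n + u)/(-6*n + u)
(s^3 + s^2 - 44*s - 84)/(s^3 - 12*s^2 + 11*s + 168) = (s^2 + 8*s + 12)/(s^2 - 5*s - 24)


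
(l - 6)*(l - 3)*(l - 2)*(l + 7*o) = l^4 + 7*l^3*o - 11*l^3 - 77*l^2*o + 36*l^2 + 252*l*o - 36*l - 252*o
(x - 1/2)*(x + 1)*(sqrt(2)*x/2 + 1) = sqrt(2)*x^3/2 + sqrt(2)*x^2/4 + x^2 - sqrt(2)*x/4 + x/2 - 1/2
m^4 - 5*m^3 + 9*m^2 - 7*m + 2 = (m - 2)*(m - 1)^3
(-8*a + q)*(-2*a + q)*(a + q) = 16*a^3 + 6*a^2*q - 9*a*q^2 + q^3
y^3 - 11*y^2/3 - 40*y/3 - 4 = (y - 6)*(y + 1/3)*(y + 2)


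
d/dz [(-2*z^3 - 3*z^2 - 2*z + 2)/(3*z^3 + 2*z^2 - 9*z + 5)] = (5*z^4 + 48*z^3 - 17*z^2 - 38*z + 8)/(9*z^6 + 12*z^5 - 50*z^4 - 6*z^3 + 101*z^2 - 90*z + 25)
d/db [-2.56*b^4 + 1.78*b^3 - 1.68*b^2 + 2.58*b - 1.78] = -10.24*b^3 + 5.34*b^2 - 3.36*b + 2.58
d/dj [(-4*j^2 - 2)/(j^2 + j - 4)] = 2*(-2*j^2 + 18*j + 1)/(j^4 + 2*j^3 - 7*j^2 - 8*j + 16)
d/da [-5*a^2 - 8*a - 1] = -10*a - 8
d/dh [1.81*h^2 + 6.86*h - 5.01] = 3.62*h + 6.86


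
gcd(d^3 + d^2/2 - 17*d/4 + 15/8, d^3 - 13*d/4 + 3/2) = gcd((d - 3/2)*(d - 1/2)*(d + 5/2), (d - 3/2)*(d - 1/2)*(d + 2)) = d^2 - 2*d + 3/4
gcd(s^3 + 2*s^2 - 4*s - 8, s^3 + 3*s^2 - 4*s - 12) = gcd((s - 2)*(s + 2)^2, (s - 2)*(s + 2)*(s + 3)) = s^2 - 4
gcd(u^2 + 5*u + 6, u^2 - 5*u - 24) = u + 3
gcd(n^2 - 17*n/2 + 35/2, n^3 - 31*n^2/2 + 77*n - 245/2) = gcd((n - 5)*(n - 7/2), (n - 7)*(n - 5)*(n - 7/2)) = n^2 - 17*n/2 + 35/2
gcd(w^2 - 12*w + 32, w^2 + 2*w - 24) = w - 4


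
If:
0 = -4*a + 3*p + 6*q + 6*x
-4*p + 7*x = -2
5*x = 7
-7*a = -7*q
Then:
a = -69/8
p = 59/20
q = -69/8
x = 7/5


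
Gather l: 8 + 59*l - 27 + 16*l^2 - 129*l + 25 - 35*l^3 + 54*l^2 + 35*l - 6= -35*l^3 + 70*l^2 - 35*l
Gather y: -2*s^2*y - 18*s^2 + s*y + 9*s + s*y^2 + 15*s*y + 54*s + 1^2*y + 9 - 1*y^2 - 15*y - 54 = -18*s^2 + 63*s + y^2*(s - 1) + y*(-2*s^2 + 16*s - 14) - 45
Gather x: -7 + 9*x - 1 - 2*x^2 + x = -2*x^2 + 10*x - 8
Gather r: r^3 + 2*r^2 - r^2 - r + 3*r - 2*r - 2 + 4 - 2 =r^3 + r^2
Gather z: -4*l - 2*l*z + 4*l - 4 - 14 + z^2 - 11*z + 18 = z^2 + z*(-2*l - 11)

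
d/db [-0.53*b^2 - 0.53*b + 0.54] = -1.06*b - 0.53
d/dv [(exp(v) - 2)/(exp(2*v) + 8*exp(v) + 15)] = (-2*(exp(v) - 2)*(exp(v) + 4) + exp(2*v) + 8*exp(v) + 15)*exp(v)/(exp(2*v) + 8*exp(v) + 15)^2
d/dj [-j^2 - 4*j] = -2*j - 4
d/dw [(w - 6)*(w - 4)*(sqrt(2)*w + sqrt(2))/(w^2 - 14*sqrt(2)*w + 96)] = sqrt(2)*(-2*(w - 6)*(w - 4)*(w + 1)*(w - 7*sqrt(2)) + (w^2 - 14*sqrt(2)*w + 96)*((w - 6)*(w - 4) + (w - 6)*(w + 1) + (w - 4)*(w + 1)))/(w^2 - 14*sqrt(2)*w + 96)^2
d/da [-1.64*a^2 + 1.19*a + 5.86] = 1.19 - 3.28*a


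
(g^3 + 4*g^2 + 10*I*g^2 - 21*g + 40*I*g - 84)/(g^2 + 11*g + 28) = (g^2 + 10*I*g - 21)/(g + 7)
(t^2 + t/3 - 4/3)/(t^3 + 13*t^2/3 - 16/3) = 1/(t + 4)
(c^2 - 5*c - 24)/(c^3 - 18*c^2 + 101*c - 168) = (c + 3)/(c^2 - 10*c + 21)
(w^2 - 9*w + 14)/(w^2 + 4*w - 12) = (w - 7)/(w + 6)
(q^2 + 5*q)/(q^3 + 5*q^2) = 1/q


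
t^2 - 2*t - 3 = (t - 3)*(t + 1)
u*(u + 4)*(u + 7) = u^3 + 11*u^2 + 28*u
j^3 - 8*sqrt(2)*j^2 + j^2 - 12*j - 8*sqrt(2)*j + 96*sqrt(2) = (j - 3)*(j + 4)*(j - 8*sqrt(2))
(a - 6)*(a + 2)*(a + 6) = a^3 + 2*a^2 - 36*a - 72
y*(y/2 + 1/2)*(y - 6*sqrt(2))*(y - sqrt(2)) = y^4/2 - 7*sqrt(2)*y^3/2 + y^3/2 - 7*sqrt(2)*y^2/2 + 6*y^2 + 6*y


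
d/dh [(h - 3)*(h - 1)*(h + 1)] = 3*h^2 - 6*h - 1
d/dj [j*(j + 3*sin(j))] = 3*j*cos(j) + 2*j + 3*sin(j)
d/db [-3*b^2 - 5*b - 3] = -6*b - 5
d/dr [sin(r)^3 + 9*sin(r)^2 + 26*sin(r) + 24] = (3*sin(r)^2 + 18*sin(r) + 26)*cos(r)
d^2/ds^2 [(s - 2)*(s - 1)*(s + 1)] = 6*s - 4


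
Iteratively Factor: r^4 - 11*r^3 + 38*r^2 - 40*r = (r)*(r^3 - 11*r^2 + 38*r - 40) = r*(r - 2)*(r^2 - 9*r + 20) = r*(r - 5)*(r - 2)*(r - 4)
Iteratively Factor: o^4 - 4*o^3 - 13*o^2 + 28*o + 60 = (o + 2)*(o^3 - 6*o^2 - o + 30) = (o - 5)*(o + 2)*(o^2 - o - 6) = (o - 5)*(o - 3)*(o + 2)*(o + 2)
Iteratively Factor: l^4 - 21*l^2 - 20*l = (l)*(l^3 - 21*l - 20) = l*(l - 5)*(l^2 + 5*l + 4) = l*(l - 5)*(l + 4)*(l + 1)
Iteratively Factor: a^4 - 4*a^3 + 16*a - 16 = (a - 2)*(a^3 - 2*a^2 - 4*a + 8) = (a - 2)*(a + 2)*(a^2 - 4*a + 4) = (a - 2)^2*(a + 2)*(a - 2)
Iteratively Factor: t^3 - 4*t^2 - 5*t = (t)*(t^2 - 4*t - 5) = t*(t - 5)*(t + 1)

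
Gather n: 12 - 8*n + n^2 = n^2 - 8*n + 12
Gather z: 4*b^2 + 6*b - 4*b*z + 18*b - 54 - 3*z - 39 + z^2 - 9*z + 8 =4*b^2 + 24*b + z^2 + z*(-4*b - 12) - 85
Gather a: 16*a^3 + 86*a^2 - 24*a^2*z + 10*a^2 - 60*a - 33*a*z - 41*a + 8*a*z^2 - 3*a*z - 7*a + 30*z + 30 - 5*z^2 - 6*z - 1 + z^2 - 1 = 16*a^3 + a^2*(96 - 24*z) + a*(8*z^2 - 36*z - 108) - 4*z^2 + 24*z + 28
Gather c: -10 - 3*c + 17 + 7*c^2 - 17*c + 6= 7*c^2 - 20*c + 13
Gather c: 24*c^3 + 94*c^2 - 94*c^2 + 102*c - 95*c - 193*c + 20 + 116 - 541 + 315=24*c^3 - 186*c - 90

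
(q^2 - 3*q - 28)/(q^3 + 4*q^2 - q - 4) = (q - 7)/(q^2 - 1)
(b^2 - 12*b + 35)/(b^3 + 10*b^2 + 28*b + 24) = (b^2 - 12*b + 35)/(b^3 + 10*b^2 + 28*b + 24)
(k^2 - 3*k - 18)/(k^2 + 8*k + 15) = (k - 6)/(k + 5)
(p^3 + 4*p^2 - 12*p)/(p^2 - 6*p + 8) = p*(p + 6)/(p - 4)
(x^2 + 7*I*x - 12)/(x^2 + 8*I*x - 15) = (x + 4*I)/(x + 5*I)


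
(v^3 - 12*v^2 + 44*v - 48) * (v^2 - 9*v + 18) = v^5 - 21*v^4 + 170*v^3 - 660*v^2 + 1224*v - 864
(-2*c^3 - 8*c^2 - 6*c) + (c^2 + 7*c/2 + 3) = -2*c^3 - 7*c^2 - 5*c/2 + 3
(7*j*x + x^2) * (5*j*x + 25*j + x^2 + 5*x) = 35*j^2*x^2 + 175*j^2*x + 12*j*x^3 + 60*j*x^2 + x^4 + 5*x^3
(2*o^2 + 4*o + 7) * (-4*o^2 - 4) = -8*o^4 - 16*o^3 - 36*o^2 - 16*o - 28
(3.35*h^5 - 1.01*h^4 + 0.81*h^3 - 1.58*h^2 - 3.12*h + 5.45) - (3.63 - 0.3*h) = 3.35*h^5 - 1.01*h^4 + 0.81*h^3 - 1.58*h^2 - 2.82*h + 1.82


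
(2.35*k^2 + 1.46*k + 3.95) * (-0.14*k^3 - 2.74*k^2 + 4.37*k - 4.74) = -0.329*k^5 - 6.6434*k^4 + 5.7161*k^3 - 15.5818*k^2 + 10.3411*k - 18.723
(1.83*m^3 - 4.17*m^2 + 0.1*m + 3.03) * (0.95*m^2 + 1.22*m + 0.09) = 1.7385*m^5 - 1.7289*m^4 - 4.8277*m^3 + 2.6252*m^2 + 3.7056*m + 0.2727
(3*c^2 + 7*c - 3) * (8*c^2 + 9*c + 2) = 24*c^4 + 83*c^3 + 45*c^2 - 13*c - 6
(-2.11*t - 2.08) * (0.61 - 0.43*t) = 0.9073*t^2 - 0.3927*t - 1.2688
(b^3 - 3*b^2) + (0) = b^3 - 3*b^2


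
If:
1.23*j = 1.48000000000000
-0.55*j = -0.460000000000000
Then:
No Solution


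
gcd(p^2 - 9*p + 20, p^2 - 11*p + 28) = p - 4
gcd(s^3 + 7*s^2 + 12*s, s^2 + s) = s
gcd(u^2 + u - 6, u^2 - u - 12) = u + 3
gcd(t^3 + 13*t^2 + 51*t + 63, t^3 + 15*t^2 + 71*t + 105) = t^2 + 10*t + 21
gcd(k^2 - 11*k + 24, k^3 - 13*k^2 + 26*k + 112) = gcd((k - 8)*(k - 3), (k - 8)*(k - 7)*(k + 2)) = k - 8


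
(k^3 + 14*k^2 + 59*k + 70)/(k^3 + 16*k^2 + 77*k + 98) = (k + 5)/(k + 7)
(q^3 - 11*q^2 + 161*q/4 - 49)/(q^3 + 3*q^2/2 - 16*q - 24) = (4*q^2 - 28*q + 49)/(2*(2*q^2 + 11*q + 12))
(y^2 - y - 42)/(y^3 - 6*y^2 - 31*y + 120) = (y^2 - y - 42)/(y^3 - 6*y^2 - 31*y + 120)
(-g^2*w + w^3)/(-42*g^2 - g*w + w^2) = w*(g^2 - w^2)/(42*g^2 + g*w - w^2)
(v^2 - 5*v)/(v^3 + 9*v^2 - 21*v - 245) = v/(v^2 + 14*v + 49)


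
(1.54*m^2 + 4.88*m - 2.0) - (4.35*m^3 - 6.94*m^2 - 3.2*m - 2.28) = -4.35*m^3 + 8.48*m^2 + 8.08*m + 0.28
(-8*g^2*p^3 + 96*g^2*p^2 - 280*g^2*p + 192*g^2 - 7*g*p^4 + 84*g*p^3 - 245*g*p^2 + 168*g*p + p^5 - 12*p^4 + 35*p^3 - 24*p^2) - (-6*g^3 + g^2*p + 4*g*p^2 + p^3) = 6*g^3 - 8*g^2*p^3 + 96*g^2*p^2 - 281*g^2*p + 192*g^2 - 7*g*p^4 + 84*g*p^3 - 249*g*p^2 + 168*g*p + p^5 - 12*p^4 + 34*p^3 - 24*p^2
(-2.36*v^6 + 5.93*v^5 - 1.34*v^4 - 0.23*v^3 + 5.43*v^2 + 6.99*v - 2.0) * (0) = 0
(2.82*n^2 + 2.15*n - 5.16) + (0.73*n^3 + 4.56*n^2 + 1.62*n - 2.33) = 0.73*n^3 + 7.38*n^2 + 3.77*n - 7.49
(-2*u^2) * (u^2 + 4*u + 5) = -2*u^4 - 8*u^3 - 10*u^2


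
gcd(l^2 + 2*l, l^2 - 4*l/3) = l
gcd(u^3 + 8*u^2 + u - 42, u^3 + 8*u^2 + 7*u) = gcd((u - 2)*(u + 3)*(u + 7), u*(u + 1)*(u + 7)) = u + 7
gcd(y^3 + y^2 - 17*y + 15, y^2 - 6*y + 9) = y - 3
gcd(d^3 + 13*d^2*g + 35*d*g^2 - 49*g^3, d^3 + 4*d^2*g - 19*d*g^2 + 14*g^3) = d^2 + 6*d*g - 7*g^2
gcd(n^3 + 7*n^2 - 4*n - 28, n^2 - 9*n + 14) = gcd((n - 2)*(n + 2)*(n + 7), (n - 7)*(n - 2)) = n - 2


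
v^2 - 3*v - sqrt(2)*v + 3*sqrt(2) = (v - 3)*(v - sqrt(2))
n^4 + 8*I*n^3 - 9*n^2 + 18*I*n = n*(n - I)*(n + 3*I)*(n + 6*I)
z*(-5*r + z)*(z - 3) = -5*r*z^2 + 15*r*z + z^3 - 3*z^2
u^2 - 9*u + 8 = (u - 8)*(u - 1)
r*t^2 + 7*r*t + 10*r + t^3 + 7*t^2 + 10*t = (r + t)*(t + 2)*(t + 5)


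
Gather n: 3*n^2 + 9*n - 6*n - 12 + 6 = 3*n^2 + 3*n - 6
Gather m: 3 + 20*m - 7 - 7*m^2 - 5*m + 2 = -7*m^2 + 15*m - 2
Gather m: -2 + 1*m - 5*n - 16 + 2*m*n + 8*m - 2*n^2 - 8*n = m*(2*n + 9) - 2*n^2 - 13*n - 18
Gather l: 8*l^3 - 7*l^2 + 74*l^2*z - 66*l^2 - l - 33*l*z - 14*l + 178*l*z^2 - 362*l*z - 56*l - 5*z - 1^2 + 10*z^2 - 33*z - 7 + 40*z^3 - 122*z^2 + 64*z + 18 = 8*l^3 + l^2*(74*z - 73) + l*(178*z^2 - 395*z - 71) + 40*z^3 - 112*z^2 + 26*z + 10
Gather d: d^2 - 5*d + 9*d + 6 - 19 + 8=d^2 + 4*d - 5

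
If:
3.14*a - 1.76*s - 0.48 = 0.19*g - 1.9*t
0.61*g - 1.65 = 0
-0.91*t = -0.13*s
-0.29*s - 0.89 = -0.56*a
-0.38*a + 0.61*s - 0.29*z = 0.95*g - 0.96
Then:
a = -13.46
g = 2.70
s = -29.06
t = -4.15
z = -49.05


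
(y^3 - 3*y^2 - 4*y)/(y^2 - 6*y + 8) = y*(y + 1)/(y - 2)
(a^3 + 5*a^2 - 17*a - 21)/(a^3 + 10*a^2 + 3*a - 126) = (a + 1)/(a + 6)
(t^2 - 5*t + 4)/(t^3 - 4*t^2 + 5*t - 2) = (t - 4)/(t^2 - 3*t + 2)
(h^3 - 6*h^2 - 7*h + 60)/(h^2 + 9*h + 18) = (h^2 - 9*h + 20)/(h + 6)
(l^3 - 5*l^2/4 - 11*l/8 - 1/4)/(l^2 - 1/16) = 2*(2*l^2 - 3*l - 2)/(4*l - 1)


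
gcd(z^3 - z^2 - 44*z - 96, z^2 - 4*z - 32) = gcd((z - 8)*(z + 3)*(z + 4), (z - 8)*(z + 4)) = z^2 - 4*z - 32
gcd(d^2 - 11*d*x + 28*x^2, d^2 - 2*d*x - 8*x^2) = -d + 4*x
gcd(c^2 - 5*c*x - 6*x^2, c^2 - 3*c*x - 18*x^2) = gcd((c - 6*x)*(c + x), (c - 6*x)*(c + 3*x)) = -c + 6*x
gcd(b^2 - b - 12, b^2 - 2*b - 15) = b + 3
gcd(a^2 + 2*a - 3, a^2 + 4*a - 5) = a - 1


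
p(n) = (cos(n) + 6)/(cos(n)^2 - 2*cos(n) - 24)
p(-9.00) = -0.24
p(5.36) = -0.27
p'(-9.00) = 0.00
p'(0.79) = 0.02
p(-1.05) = -0.26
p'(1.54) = 0.02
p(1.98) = -0.24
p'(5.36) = -0.03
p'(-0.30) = -0.01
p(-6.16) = -0.28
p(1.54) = -0.25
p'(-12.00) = 0.02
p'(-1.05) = -0.03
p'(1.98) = 0.01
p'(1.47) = 0.02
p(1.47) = -0.25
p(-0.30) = -0.28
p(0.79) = -0.27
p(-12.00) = -0.27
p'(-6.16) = 0.00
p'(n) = (2*sin(n)*cos(n) - 2*sin(n))*(cos(n) + 6)/(cos(n)^2 - 2*cos(n) - 24)^2 - sin(n)/(cos(n)^2 - 2*cos(n) - 24) = (cos(n)^2 + 12*cos(n) + 12)*sin(n)/(sin(n)^2 + 2*cos(n) + 23)^2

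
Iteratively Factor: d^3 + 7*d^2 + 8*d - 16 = (d + 4)*(d^2 + 3*d - 4) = (d - 1)*(d + 4)*(d + 4)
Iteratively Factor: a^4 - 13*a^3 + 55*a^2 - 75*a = (a - 5)*(a^3 - 8*a^2 + 15*a) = (a - 5)^2*(a^2 - 3*a) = (a - 5)^2*(a - 3)*(a)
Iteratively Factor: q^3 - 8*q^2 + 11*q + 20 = (q + 1)*(q^2 - 9*q + 20) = (q - 4)*(q + 1)*(q - 5)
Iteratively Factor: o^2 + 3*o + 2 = (o + 1)*(o + 2)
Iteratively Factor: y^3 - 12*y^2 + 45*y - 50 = (y - 2)*(y^2 - 10*y + 25) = (y - 5)*(y - 2)*(y - 5)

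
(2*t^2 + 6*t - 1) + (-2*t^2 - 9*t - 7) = -3*t - 8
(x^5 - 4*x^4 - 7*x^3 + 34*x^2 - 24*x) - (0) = x^5 - 4*x^4 - 7*x^3 + 34*x^2 - 24*x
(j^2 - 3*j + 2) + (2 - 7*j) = j^2 - 10*j + 4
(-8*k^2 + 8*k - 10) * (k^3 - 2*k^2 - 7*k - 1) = -8*k^5 + 24*k^4 + 30*k^3 - 28*k^2 + 62*k + 10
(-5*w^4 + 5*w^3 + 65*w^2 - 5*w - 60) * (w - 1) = -5*w^5 + 10*w^4 + 60*w^3 - 70*w^2 - 55*w + 60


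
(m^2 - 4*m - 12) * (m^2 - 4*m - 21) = m^4 - 8*m^3 - 17*m^2 + 132*m + 252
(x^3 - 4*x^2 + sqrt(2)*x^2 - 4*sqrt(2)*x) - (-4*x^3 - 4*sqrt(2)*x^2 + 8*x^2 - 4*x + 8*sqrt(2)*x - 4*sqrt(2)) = 5*x^3 - 12*x^2 + 5*sqrt(2)*x^2 - 12*sqrt(2)*x + 4*x + 4*sqrt(2)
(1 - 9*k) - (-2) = 3 - 9*k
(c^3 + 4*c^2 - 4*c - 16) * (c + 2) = c^4 + 6*c^3 + 4*c^2 - 24*c - 32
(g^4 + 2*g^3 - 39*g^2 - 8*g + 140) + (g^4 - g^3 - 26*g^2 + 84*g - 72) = 2*g^4 + g^3 - 65*g^2 + 76*g + 68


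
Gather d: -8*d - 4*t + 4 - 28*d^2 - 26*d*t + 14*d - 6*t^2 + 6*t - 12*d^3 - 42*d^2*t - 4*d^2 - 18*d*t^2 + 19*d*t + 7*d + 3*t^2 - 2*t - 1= -12*d^3 + d^2*(-42*t - 32) + d*(-18*t^2 - 7*t + 13) - 3*t^2 + 3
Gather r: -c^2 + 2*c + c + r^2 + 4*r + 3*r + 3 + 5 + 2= -c^2 + 3*c + r^2 + 7*r + 10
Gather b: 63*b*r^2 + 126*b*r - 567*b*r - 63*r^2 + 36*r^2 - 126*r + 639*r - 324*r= b*(63*r^2 - 441*r) - 27*r^2 + 189*r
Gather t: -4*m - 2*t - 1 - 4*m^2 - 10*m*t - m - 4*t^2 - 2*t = -4*m^2 - 5*m - 4*t^2 + t*(-10*m - 4) - 1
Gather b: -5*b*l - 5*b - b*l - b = b*(-6*l - 6)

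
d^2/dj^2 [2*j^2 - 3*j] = 4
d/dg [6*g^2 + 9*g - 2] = 12*g + 9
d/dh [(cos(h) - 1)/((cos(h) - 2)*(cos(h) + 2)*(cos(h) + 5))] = 2*(cos(h)^3 + cos(h)^2 - 5*cos(h) + 12)*sin(h)/((cos(h) - 2)^2*(cos(h) + 2)^2*(cos(h) + 5)^2)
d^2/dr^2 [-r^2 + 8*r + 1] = -2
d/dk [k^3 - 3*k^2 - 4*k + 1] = 3*k^2 - 6*k - 4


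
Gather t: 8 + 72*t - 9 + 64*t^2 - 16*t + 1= 64*t^2 + 56*t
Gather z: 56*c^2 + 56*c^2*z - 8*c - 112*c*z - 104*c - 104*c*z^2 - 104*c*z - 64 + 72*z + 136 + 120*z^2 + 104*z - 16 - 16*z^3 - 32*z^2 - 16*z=56*c^2 - 112*c - 16*z^3 + z^2*(88 - 104*c) + z*(56*c^2 - 216*c + 160) + 56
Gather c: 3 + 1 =4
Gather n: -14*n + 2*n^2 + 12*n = 2*n^2 - 2*n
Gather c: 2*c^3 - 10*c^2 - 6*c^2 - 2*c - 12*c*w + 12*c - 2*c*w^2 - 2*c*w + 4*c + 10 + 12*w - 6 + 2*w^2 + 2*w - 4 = 2*c^3 - 16*c^2 + c*(-2*w^2 - 14*w + 14) + 2*w^2 + 14*w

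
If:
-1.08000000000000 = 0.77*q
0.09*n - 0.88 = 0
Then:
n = 9.78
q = -1.40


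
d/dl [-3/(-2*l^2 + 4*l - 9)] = 12*(1 - l)/(2*l^2 - 4*l + 9)^2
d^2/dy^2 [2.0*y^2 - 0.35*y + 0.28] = 4.00000000000000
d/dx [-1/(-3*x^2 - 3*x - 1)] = 3*(-2*x - 1)/(3*x^2 + 3*x + 1)^2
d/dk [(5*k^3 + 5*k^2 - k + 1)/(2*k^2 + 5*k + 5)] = 2*(5*k^4 + 25*k^3 + 51*k^2 + 23*k - 5)/(4*k^4 + 20*k^3 + 45*k^2 + 50*k + 25)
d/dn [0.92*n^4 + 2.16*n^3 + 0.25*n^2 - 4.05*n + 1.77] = 3.68*n^3 + 6.48*n^2 + 0.5*n - 4.05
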